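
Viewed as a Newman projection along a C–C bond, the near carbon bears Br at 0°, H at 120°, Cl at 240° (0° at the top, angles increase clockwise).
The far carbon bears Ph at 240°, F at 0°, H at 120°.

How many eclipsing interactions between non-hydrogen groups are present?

2

Non-H eclipsing pairs: Br(0°)/F(0°); Cl(240°)/Ph(240°) — 2 interactions.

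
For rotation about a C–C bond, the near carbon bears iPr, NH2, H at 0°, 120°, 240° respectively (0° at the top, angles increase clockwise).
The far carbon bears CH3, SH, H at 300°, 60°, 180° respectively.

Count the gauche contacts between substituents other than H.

3

Non-H gauche pairs: iPr(0°)/CH3(300°); iPr(0°)/SH(60°); NH2(120°)/SH(60°) — 3 interactions.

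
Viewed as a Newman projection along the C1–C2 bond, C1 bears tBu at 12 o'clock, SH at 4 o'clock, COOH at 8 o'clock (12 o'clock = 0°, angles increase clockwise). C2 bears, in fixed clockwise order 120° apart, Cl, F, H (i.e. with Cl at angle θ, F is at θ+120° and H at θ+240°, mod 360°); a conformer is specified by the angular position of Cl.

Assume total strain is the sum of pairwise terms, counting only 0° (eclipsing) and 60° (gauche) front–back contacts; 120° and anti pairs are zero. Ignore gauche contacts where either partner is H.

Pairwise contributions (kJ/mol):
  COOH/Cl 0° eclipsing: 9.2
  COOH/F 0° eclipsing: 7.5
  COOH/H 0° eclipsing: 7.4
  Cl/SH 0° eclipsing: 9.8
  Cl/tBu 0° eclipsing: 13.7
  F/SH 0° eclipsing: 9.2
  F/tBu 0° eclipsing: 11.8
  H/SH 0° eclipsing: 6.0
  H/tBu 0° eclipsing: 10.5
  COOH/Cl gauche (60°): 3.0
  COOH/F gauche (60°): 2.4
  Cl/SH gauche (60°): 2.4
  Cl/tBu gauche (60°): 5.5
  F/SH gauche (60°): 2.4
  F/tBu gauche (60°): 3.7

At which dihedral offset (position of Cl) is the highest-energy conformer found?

0°

Cl at 0° (eclipsed): tBu–Cl eclipsed, SH–F eclipsed, COOH–H eclipsed; 13.7 + 9.2 + 7.4 = 30.3 kJ/mol.
Cl at 60° (staggered): tBu–Cl gauche, SH–Cl gauche, SH–F gauche, COOH–F gauche; 5.5 + 2.4 + 2.4 + 2.4 = 12.7 kJ/mol.
Cl at 120° (eclipsed): tBu–H eclipsed, SH–Cl eclipsed, COOH–F eclipsed; 10.5 + 9.8 + 7.5 = 27.8 kJ/mol.
Cl at 180° (staggered): tBu–F gauche, SH–Cl gauche, COOH–Cl gauche, COOH–F gauche; 3.7 + 2.4 + 3.0 + 2.4 = 11.5 kJ/mol.
Cl at 240° (eclipsed): tBu–F eclipsed, SH–H eclipsed, COOH–Cl eclipsed; 11.8 + 6.0 + 9.2 = 27.0 kJ/mol.
Cl at 300° (staggered): tBu–Cl gauche, tBu–F gauche, SH–F gauche, COOH–Cl gauche; 5.5 + 3.7 + 2.4 + 3.0 = 14.6 kJ/mol.
The maximum (30.3 kJ/mol) occurs with Cl at 0°.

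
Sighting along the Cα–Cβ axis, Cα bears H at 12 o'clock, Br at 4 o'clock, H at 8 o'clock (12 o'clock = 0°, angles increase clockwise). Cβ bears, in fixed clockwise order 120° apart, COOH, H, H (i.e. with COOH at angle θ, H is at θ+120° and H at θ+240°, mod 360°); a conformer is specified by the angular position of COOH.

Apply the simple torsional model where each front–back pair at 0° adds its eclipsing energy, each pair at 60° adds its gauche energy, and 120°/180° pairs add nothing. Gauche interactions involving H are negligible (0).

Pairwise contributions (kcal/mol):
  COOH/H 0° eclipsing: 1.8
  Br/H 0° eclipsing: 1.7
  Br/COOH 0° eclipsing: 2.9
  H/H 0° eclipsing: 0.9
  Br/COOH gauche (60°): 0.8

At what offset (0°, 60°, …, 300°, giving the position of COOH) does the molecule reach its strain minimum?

300°

COOH at 0° (eclipsed): H–COOH eclipsed, Br–H eclipsed, H–H eclipsed; 1.8 + 1.7 + 0.9 = 4.4 kcal/mol.
COOH at 60° (staggered): Br–COOH gauche; 0.8 = 0.8 kcal/mol.
COOH at 120° (eclipsed): H–H eclipsed, Br–COOH eclipsed, H–H eclipsed; 0.9 + 2.9 + 0.9 = 4.7 kcal/mol.
COOH at 180° (staggered): Br–COOH gauche; 0.8 = 0.8 kcal/mol.
COOH at 240° (eclipsed): H–H eclipsed, Br–H eclipsed, H–COOH eclipsed; 0.9 + 1.7 + 1.8 = 4.4 kcal/mol.
COOH at 300° (staggered): no non-H gauche contacts → 0.0 kcal/mol.
The minimum (0.0 kcal/mol) occurs with COOH at 300°.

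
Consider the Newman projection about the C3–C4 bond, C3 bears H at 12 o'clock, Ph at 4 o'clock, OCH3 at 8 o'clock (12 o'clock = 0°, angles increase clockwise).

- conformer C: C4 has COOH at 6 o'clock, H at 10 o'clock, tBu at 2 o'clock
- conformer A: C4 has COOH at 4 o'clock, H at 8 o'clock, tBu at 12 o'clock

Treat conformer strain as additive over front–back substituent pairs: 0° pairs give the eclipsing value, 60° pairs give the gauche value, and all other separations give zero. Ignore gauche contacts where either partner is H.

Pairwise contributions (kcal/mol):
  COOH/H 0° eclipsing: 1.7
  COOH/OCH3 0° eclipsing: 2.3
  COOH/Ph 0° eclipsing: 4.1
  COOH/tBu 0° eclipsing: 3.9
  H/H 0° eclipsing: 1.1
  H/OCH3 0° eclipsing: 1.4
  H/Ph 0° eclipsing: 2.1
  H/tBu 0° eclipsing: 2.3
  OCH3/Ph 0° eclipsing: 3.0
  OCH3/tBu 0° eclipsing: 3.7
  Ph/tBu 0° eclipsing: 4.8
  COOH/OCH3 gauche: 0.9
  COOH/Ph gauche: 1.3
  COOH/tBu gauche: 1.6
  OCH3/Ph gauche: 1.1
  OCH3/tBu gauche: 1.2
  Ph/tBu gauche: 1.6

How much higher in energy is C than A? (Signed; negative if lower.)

-4.0 kcal/mol

C is staggered. Ph at 120° is gauche with COOH at 180° (1.3); Ph at 120° is gauche with tBu at 60° (1.6); OCH3 at 240° is gauche with COOH at 180° (0.9). Total 3.8 kcal/mol.
A is eclipsed. H at 0° is eclipsed with tBu at 0° (2.3); Ph at 120° is eclipsed with COOH at 120° (4.1); OCH3 at 240° is eclipsed with H at 240° (1.4). Total 7.8 kcal/mol.
E(C) − E(A) = 3.8 − 7.8 = -4.0 kcal/mol.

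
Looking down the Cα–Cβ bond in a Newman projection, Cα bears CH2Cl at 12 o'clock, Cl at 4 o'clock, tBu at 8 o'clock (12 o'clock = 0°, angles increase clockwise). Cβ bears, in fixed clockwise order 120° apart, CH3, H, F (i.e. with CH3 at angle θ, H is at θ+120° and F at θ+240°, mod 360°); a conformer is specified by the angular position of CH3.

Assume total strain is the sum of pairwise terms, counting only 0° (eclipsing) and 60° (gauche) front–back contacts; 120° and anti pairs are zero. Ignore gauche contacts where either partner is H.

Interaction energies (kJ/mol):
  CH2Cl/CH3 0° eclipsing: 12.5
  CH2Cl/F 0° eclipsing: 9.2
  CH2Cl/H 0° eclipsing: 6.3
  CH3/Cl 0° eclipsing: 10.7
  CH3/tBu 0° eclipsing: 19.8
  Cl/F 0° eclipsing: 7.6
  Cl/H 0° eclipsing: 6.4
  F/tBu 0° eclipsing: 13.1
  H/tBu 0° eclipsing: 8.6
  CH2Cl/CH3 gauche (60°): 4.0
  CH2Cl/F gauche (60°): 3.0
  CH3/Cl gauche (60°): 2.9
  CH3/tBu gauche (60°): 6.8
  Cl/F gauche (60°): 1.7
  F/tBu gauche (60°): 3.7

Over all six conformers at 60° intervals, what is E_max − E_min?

CH3 at 0° is eclipsed. CH2Cl at 0° is eclipsed with CH3 at 0° (12.5); Cl at 120° is eclipsed with H at 120° (6.4); tBu at 240° is eclipsed with F at 240° (13.1). Total 32.0 kJ/mol.
CH3 at 60° is staggered. CH2Cl at 0° is gauche with CH3 at 60° (4.0); CH2Cl at 0° is gauche with F at 300° (3.0); Cl at 120° is gauche with CH3 at 60° (2.9); tBu at 240° is gauche with F at 300° (3.7). Total 13.6 kJ/mol.
CH3 at 120° is eclipsed. CH2Cl at 0° is eclipsed with F at 0° (9.2); Cl at 120° is eclipsed with CH3 at 120° (10.7); tBu at 240° is eclipsed with H at 240° (8.6). Total 28.5 kJ/mol.
CH3 at 180° is staggered. CH2Cl at 0° is gauche with F at 60° (3.0); Cl at 120° is gauche with CH3 at 180° (2.9); Cl at 120° is gauche with F at 60° (1.7); tBu at 240° is gauche with CH3 at 180° (6.8). Total 14.4 kJ/mol.
CH3 at 240° is eclipsed. CH2Cl at 0° is eclipsed with H at 0° (6.3); Cl at 120° is eclipsed with F at 120° (7.6); tBu at 240° is eclipsed with CH3 at 240° (19.8). Total 33.7 kJ/mol.
CH3 at 300° is staggered. CH2Cl at 0° is gauche with CH3 at 300° (4.0); Cl at 120° is gauche with F at 180° (1.7); tBu at 240° is gauche with CH3 at 300° (6.8); tBu at 240° is gauche with F at 180° (3.7). Total 16.2 kJ/mol.
Max at 240° (33.7 kJ/mol), min at 60° (13.6 kJ/mol); barrier = 20.1 kJ/mol.

20.1 kJ/mol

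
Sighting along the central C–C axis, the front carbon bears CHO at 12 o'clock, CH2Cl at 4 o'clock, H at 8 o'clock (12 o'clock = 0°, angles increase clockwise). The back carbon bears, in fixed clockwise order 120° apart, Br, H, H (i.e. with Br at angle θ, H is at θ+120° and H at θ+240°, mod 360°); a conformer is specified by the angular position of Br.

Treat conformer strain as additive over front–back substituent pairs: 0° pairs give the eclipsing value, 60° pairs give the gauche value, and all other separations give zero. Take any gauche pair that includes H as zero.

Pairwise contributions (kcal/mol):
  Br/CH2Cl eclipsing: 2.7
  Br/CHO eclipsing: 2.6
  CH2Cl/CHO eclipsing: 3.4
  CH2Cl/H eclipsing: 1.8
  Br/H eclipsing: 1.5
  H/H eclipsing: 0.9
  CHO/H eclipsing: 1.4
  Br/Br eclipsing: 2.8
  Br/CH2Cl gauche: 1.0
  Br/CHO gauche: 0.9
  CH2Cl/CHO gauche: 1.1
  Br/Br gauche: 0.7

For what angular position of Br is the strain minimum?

Br at 0° (eclipsed): CHO–Br eclipsed, CH2Cl–H eclipsed, H–H eclipsed; 2.6 + 1.8 + 0.9 = 5.3 kcal/mol.
Br at 60° (staggered): CHO–Br gauche, CH2Cl–Br gauche; 0.9 + 1.0 = 1.9 kcal/mol.
Br at 120° (eclipsed): CHO–H eclipsed, CH2Cl–Br eclipsed, H–H eclipsed; 1.4 + 2.7 + 0.9 = 5.0 kcal/mol.
Br at 180° (staggered): CH2Cl–Br gauche; 1.0 = 1.0 kcal/mol.
Br at 240° (eclipsed): CHO–H eclipsed, CH2Cl–H eclipsed, H–Br eclipsed; 1.4 + 1.8 + 1.5 = 4.7 kcal/mol.
Br at 300° (staggered): CHO–Br gauche; 0.9 = 0.9 kcal/mol.
The minimum (0.9 kcal/mol) occurs with Br at 300°.

300°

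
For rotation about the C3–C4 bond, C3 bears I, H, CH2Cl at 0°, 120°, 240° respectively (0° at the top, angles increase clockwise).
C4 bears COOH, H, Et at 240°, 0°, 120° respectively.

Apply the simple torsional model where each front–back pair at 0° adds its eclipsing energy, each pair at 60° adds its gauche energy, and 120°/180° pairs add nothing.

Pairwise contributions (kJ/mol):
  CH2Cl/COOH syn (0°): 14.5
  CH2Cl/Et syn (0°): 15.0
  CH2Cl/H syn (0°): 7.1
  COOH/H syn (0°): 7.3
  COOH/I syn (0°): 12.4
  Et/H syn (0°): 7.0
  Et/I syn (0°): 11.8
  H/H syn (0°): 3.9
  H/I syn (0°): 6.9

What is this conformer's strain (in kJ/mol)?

28.4 kJ/mol

This conformer (eclipsed): I(0°)/H(0°) eclipsed 6.9; H(120°)/Et(120°) eclipsed 7.0; CH2Cl(240°)/COOH(240°) eclipsed 14.5 → 28.4 kJ/mol.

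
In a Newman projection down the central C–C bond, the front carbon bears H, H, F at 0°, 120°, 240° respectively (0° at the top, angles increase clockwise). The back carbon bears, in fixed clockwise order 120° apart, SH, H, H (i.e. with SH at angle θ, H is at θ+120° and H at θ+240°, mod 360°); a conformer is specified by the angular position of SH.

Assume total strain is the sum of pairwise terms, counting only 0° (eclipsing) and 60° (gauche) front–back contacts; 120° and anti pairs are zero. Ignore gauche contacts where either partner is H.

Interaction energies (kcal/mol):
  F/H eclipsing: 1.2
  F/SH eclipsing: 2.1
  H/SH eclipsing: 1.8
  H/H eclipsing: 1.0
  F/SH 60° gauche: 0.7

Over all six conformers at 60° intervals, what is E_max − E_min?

SH at 0° is eclipsed. H at 0° is eclipsed with SH at 0° (1.8); H at 120° is eclipsed with H at 120° (1.0); F at 240° is eclipsed with H at 240° (1.2). Total 4.0 kcal/mol.
SH at 60° (staggered): no non-H gauche contacts → 0.0 kcal/mol.
SH at 120° is eclipsed. H at 0° is eclipsed with H at 0° (1.0); H at 120° is eclipsed with SH at 120° (1.8); F at 240° is eclipsed with H at 240° (1.2). Total 4.0 kcal/mol.
SH at 180° is staggered. F at 240° is gauche with SH at 180° (0.7). Total 0.7 kcal/mol.
SH at 240° is eclipsed. H at 0° is eclipsed with H at 0° (1.0); H at 120° is eclipsed with H at 120° (1.0); F at 240° is eclipsed with SH at 240° (2.1). Total 4.1 kcal/mol.
SH at 300° is staggered. F at 240° is gauche with SH at 300° (0.7). Total 0.7 kcal/mol.
Max at 240° (4.1 kcal/mol), min at 60° (0.0 kcal/mol); barrier = 4.1 kcal/mol.

4.1 kcal/mol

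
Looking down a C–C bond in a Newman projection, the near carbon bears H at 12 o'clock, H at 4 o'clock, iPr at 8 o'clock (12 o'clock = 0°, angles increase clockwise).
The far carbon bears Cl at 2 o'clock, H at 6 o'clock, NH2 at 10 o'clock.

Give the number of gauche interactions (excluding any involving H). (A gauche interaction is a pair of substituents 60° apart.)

1

Non-H gauche pairs: iPr(240°)/NH2(300°) — 1 interaction.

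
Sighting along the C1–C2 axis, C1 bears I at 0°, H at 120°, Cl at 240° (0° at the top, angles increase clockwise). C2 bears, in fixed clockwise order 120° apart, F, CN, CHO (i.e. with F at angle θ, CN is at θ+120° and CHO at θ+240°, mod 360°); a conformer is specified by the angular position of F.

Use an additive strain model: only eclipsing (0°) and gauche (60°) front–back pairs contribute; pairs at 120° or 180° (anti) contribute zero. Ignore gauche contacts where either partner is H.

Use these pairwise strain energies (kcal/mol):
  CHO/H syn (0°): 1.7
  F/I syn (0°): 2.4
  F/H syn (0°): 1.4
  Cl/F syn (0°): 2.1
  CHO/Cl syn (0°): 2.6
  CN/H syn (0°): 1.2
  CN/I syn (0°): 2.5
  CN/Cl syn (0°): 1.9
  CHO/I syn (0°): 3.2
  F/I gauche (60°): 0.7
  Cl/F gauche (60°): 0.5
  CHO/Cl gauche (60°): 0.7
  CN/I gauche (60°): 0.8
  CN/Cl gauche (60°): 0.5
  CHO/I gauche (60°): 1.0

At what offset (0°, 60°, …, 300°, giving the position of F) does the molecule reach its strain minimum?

300°

F at 0° is eclipsed. I at 0° is eclipsed with F at 0° (2.4); H at 120° is eclipsed with CN at 120° (1.2); Cl at 240° is eclipsed with CHO at 240° (2.6). Total 6.2 kcal/mol.
F at 60° is staggered. I at 0° is gauche with F at 60° (0.7); I at 0° is gauche with CHO at 300° (1.0); Cl at 240° is gauche with CN at 180° (0.5); Cl at 240° is gauche with CHO at 300° (0.7). Total 2.9 kcal/mol.
F at 120° is eclipsed. I at 0° is eclipsed with CHO at 0° (3.2); H at 120° is eclipsed with F at 120° (1.4); Cl at 240° is eclipsed with CN at 240° (1.9). Total 6.5 kcal/mol.
F at 180° is staggered. I at 0° is gauche with CN at 300° (0.8); I at 0° is gauche with CHO at 60° (1.0); Cl at 240° is gauche with F at 180° (0.5); Cl at 240° is gauche with CN at 300° (0.5). Total 2.8 kcal/mol.
F at 240° is eclipsed. I at 0° is eclipsed with CN at 0° (2.5); H at 120° is eclipsed with CHO at 120° (1.7); Cl at 240° is eclipsed with F at 240° (2.1). Total 6.3 kcal/mol.
F at 300° is staggered. I at 0° is gauche with F at 300° (0.7); I at 0° is gauche with CN at 60° (0.8); Cl at 240° is gauche with F at 300° (0.5); Cl at 240° is gauche with CHO at 180° (0.7). Total 2.7 kcal/mol.
The minimum (2.7 kcal/mol) occurs with F at 300°.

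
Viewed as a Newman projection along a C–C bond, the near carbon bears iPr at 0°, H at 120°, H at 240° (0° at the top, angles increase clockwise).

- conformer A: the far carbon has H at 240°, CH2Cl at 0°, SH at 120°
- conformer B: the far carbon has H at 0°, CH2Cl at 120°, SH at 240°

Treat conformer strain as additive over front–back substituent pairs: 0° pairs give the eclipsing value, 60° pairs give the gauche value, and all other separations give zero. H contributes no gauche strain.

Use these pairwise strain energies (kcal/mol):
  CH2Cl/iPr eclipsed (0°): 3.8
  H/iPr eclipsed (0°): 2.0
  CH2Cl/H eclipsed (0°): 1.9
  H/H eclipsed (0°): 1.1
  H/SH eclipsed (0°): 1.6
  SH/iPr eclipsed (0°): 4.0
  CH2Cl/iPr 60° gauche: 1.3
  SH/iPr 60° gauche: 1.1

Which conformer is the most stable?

B

A is eclipsed. iPr at 0° is eclipsed with CH2Cl at 0° (3.8); H at 120° is eclipsed with SH at 120° (1.6); H at 240° is eclipsed with H at 240° (1.1). Total 6.5 kcal/mol.
B is eclipsed. iPr at 0° is eclipsed with H at 0° (2.0); H at 120° is eclipsed with CH2Cl at 120° (1.9); H at 240° is eclipsed with SH at 240° (1.6). Total 5.5 kcal/mol.
B has the lowest total (5.5 kcal/mol).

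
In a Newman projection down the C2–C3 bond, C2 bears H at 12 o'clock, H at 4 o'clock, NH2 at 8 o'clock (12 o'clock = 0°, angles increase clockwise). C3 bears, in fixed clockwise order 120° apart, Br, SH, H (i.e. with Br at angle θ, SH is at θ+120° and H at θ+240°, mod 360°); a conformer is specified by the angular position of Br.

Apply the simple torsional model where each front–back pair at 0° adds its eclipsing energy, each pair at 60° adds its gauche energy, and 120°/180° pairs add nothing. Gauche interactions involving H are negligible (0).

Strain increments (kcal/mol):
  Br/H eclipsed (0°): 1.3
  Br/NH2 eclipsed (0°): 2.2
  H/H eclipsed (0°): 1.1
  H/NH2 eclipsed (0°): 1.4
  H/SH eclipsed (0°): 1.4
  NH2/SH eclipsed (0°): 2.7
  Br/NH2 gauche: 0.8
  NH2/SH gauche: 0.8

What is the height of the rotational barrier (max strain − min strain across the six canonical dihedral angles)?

Br at 0° is eclipsed. H at 0° is eclipsed with Br at 0° (1.3); H at 120° is eclipsed with SH at 120° (1.4); NH2 at 240° is eclipsed with H at 240° (1.4). Total 4.1 kcal/mol.
Br at 60° is staggered. NH2 at 240° is gauche with SH at 180° (0.8). Total 0.8 kcal/mol.
Br at 120° is eclipsed. H at 0° is eclipsed with H at 0° (1.1); H at 120° is eclipsed with Br at 120° (1.3); NH2 at 240° is eclipsed with SH at 240° (2.7). Total 5.1 kcal/mol.
Br at 180° is staggered. NH2 at 240° is gauche with Br at 180° (0.8); NH2 at 240° is gauche with SH at 300° (0.8). Total 1.6 kcal/mol.
Br at 240° is eclipsed. H at 0° is eclipsed with SH at 0° (1.4); H at 120° is eclipsed with H at 120° (1.1); NH2 at 240° is eclipsed with Br at 240° (2.2). Total 4.7 kcal/mol.
Br at 300° is staggered. NH2 at 240° is gauche with Br at 300° (0.8). Total 0.8 kcal/mol.
Max at 120° (5.1 kcal/mol), min at 60° (0.8 kcal/mol); barrier = 4.3 kcal/mol.

4.3 kcal/mol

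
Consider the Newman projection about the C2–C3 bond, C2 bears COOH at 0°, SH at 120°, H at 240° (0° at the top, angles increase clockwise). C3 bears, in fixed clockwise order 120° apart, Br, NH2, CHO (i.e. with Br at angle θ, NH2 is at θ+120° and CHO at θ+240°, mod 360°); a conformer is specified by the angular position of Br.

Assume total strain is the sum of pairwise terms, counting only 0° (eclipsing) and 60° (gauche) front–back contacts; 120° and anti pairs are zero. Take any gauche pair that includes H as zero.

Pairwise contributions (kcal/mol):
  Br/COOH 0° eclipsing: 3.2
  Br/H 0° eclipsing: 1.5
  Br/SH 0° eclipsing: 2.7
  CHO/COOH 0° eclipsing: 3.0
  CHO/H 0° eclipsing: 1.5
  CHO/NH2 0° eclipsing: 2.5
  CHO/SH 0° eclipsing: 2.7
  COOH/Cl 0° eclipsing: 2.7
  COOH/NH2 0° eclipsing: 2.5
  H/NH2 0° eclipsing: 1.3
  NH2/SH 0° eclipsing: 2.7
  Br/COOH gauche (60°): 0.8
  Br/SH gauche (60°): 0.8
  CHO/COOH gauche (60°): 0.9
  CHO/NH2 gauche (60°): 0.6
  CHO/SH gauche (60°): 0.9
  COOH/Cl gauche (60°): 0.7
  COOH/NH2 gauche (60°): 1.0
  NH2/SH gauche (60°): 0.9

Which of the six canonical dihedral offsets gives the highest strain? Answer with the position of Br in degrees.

0°

Br at 0° (eclipsed): COOH(0°)/Br(0°) eclipsed 3.2; SH(120°)/NH2(120°) eclipsed 2.7; H(240°)/CHO(240°) eclipsed 1.5 → 7.4 kcal/mol.
Br at 60° (staggered): COOH(0°)/Br(60°) gauche 0.8; COOH(0°)/CHO(300°) gauche 0.9; SH(120°)/Br(60°) gauche 0.8; SH(120°)/NH2(180°) gauche 0.9 → 3.4 kcal/mol.
Br at 120° (eclipsed): COOH(0°)/CHO(0°) eclipsed 3.0; SH(120°)/Br(120°) eclipsed 2.7; H(240°)/NH2(240°) eclipsed 1.3 → 7.0 kcal/mol.
Br at 180° (staggered): COOH(0°)/NH2(300°) gauche 1.0; COOH(0°)/CHO(60°) gauche 0.9; SH(120°)/Br(180°) gauche 0.8; SH(120°)/CHO(60°) gauche 0.9 → 3.6 kcal/mol.
Br at 240° (eclipsed): COOH(0°)/NH2(0°) eclipsed 2.5; SH(120°)/CHO(120°) eclipsed 2.7; H(240°)/Br(240°) eclipsed 1.5 → 6.7 kcal/mol.
Br at 300° (staggered): COOH(0°)/Br(300°) gauche 0.8; COOH(0°)/NH2(60°) gauche 1.0; SH(120°)/NH2(60°) gauche 0.9; SH(120°)/CHO(180°) gauche 0.9 → 3.6 kcal/mol.
The maximum (7.4 kcal/mol) occurs with Br at 0°.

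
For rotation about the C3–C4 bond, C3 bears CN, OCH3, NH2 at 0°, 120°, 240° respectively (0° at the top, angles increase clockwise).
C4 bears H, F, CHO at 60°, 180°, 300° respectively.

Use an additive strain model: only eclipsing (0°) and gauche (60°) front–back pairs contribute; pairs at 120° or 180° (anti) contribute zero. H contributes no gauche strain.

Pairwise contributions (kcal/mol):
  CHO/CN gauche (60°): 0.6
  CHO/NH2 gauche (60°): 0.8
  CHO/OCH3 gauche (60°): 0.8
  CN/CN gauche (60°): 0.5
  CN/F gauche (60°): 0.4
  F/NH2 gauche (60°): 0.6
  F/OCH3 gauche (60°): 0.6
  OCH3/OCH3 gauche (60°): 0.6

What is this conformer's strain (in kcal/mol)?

2.6 kcal/mol

This conformer (staggered): CN–CHO gauche, OCH3–F gauche, NH2–F gauche, NH2–CHO gauche; 0.6 + 0.6 + 0.6 + 0.8 = 2.6 kcal/mol.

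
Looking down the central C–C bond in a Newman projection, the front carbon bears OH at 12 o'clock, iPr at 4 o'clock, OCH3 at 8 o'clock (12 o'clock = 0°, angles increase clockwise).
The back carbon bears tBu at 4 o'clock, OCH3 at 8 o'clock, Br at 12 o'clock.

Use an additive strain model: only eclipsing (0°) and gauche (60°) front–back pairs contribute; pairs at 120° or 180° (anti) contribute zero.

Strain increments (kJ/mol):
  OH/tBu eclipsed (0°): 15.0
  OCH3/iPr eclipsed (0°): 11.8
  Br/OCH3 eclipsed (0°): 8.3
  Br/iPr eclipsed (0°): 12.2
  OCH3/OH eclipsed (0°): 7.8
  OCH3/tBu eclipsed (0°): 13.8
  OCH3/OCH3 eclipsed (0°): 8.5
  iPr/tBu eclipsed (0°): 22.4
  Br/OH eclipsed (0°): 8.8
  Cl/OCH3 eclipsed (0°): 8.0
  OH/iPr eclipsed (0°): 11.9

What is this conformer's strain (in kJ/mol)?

39.7 kJ/mol

This conformer (eclipsed): OH–Br eclipsed, iPr–tBu eclipsed, OCH3–OCH3 eclipsed; 8.8 + 22.4 + 8.5 = 39.7 kJ/mol.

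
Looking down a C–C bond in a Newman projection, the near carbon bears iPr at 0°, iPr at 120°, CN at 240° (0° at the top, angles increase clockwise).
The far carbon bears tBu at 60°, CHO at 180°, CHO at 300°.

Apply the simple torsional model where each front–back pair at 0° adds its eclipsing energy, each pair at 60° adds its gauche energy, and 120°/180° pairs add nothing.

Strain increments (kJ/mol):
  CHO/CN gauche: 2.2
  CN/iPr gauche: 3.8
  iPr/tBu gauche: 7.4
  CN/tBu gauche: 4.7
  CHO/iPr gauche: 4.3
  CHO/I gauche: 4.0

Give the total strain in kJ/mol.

27.8 kJ/mol

This conformer (staggered): iPr–tBu gauche, iPr–CHO gauche, iPr–tBu gauche, iPr–CHO gauche, CN–CHO gauche, CN–CHO gauche; 7.4 + 4.3 + 7.4 + 4.3 + 2.2 + 2.2 = 27.8 kJ/mol.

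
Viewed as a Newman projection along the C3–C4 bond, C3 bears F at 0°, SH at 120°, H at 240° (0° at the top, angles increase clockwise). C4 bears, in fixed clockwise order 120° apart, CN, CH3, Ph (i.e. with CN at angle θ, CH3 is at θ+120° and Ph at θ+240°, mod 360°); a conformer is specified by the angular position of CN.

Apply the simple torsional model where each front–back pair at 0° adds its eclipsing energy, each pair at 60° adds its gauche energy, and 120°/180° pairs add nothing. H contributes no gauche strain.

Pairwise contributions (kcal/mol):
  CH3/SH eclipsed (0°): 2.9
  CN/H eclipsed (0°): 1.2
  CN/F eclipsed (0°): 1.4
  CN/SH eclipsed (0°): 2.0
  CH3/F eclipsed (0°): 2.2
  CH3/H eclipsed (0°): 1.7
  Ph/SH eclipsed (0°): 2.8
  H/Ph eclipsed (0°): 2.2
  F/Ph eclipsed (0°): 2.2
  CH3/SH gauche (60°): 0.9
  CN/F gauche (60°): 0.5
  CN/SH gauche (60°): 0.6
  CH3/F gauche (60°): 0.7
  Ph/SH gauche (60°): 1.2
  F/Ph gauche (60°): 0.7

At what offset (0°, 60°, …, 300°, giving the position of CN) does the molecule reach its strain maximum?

CN at 0° (eclipsed): F–CN eclipsed, SH–CH3 eclipsed, H–Ph eclipsed; 1.4 + 2.9 + 2.2 = 6.5 kcal/mol.
CN at 60° (staggered): F–CN gauche, F–Ph gauche, SH–CN gauche, SH–CH3 gauche; 0.5 + 0.7 + 0.6 + 0.9 = 2.7 kcal/mol.
CN at 120° (eclipsed): F–Ph eclipsed, SH–CN eclipsed, H–CH3 eclipsed; 2.2 + 2.0 + 1.7 = 5.9 kcal/mol.
CN at 180° (staggered): F–CH3 gauche, F–Ph gauche, SH–CN gauche, SH–Ph gauche; 0.7 + 0.7 + 0.6 + 1.2 = 3.2 kcal/mol.
CN at 240° (eclipsed): F–CH3 eclipsed, SH–Ph eclipsed, H–CN eclipsed; 2.2 + 2.8 + 1.2 = 6.2 kcal/mol.
CN at 300° (staggered): F–CN gauche, F–CH3 gauche, SH–CH3 gauche, SH–Ph gauche; 0.5 + 0.7 + 0.9 + 1.2 = 3.3 kcal/mol.
The maximum (6.5 kcal/mol) occurs with CN at 0°.

0°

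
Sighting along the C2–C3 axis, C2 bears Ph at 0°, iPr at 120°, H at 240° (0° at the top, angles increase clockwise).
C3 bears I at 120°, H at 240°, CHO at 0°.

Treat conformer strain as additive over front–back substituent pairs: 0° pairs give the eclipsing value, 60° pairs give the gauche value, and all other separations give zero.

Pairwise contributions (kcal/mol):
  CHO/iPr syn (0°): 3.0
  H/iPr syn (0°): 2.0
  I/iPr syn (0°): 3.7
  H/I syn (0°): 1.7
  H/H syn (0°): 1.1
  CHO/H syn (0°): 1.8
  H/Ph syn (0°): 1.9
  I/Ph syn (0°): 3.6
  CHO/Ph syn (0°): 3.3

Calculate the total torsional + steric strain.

This conformer (eclipsed): Ph(0°)/CHO(0°) eclipsed 3.3; iPr(120°)/I(120°) eclipsed 3.7; H(240°)/H(240°) eclipsed 1.1 → 8.1 kcal/mol.

8.1 kcal/mol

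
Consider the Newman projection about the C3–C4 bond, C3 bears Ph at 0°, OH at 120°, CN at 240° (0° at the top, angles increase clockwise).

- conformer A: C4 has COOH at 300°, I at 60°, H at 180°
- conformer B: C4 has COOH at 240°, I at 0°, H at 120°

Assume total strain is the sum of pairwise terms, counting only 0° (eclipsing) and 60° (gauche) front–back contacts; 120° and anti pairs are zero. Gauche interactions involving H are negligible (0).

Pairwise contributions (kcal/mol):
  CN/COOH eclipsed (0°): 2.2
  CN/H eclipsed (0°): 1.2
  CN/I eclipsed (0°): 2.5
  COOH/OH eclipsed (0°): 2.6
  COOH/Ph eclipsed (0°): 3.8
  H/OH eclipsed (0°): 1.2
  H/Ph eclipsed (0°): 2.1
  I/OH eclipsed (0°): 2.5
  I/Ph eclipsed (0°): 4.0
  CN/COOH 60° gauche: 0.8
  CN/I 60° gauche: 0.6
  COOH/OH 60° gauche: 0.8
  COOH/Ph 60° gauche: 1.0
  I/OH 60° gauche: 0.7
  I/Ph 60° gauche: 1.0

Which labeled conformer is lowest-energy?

A is staggered. Ph at 0° is gauche with COOH at 300° (1.0); Ph at 0° is gauche with I at 60° (1.0); OH at 120° is gauche with I at 60° (0.7); CN at 240° is gauche with COOH at 300° (0.8). Total 3.5 kcal/mol.
B is eclipsed. Ph at 0° is eclipsed with I at 0° (4.0); OH at 120° is eclipsed with H at 120° (1.2); CN at 240° is eclipsed with COOH at 240° (2.2). Total 7.4 kcal/mol.
A has the lowest total (3.5 kcal/mol).

A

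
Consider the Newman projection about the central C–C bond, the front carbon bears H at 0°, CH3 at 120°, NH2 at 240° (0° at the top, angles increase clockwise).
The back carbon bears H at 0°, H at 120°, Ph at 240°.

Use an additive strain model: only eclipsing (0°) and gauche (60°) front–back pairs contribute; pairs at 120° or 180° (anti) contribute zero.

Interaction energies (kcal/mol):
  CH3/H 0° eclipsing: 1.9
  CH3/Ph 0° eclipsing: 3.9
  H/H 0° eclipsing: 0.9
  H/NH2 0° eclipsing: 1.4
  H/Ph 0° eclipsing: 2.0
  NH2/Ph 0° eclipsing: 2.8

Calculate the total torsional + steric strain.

This conformer (eclipsed): H(0°)/H(0°) eclipsed 0.9; CH3(120°)/H(120°) eclipsed 1.9; NH2(240°)/Ph(240°) eclipsed 2.8 → 5.6 kcal/mol.

5.6 kcal/mol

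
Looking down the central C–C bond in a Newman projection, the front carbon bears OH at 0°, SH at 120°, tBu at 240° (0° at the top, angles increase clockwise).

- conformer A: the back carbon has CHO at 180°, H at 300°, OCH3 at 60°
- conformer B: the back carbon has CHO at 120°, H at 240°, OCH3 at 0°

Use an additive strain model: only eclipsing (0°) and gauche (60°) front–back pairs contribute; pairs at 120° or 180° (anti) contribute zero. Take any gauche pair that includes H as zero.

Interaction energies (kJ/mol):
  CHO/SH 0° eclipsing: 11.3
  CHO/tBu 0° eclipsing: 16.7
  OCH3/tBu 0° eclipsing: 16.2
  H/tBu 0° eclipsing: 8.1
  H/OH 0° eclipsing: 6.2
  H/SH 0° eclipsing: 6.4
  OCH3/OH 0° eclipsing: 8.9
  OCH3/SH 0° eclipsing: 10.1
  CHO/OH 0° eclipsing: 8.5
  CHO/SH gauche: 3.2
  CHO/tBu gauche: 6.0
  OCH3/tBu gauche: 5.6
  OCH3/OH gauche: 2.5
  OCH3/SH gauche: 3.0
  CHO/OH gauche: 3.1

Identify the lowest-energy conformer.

A (staggered): OH–OCH3 gauche, SH–CHO gauche, SH–OCH3 gauche, tBu–CHO gauche; 2.5 + 3.2 + 3.0 + 6.0 = 14.7 kJ/mol.
B (eclipsed): OH–OCH3 eclipsed, SH–CHO eclipsed, tBu–H eclipsed; 8.9 + 11.3 + 8.1 = 28.3 kJ/mol.
A has the lowest total (14.7 kJ/mol).

A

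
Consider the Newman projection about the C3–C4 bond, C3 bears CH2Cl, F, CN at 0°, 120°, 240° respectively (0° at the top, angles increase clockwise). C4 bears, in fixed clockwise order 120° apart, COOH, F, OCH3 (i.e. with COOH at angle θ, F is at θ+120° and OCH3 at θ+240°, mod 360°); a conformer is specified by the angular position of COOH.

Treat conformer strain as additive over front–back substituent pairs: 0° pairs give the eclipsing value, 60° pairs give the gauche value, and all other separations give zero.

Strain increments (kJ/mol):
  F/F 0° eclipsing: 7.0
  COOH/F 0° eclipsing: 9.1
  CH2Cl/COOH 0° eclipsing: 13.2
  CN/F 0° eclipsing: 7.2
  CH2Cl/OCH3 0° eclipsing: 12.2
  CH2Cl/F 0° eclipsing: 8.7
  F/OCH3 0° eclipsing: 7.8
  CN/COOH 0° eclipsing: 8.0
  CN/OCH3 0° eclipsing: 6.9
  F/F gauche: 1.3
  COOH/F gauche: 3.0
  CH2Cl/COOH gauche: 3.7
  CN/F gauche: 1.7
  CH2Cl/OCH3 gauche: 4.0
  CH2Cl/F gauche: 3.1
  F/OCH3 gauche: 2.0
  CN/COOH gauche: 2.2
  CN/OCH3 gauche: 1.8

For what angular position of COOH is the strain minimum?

COOH at 0° is eclipsed. CH2Cl at 0° is eclipsed with COOH at 0° (13.2); F at 120° is eclipsed with F at 120° (7.0); CN at 240° is eclipsed with OCH3 at 240° (6.9). Total 27.1 kJ/mol.
COOH at 60° is staggered. CH2Cl at 0° is gauche with COOH at 60° (3.7); CH2Cl at 0° is gauche with OCH3 at 300° (4.0); F at 120° is gauche with COOH at 60° (3.0); F at 120° is gauche with F at 180° (1.3); CN at 240° is gauche with F at 180° (1.7); CN at 240° is gauche with OCH3 at 300° (1.8). Total 15.5 kJ/mol.
COOH at 120° is eclipsed. CH2Cl at 0° is eclipsed with OCH3 at 0° (12.2); F at 120° is eclipsed with COOH at 120° (9.1); CN at 240° is eclipsed with F at 240° (7.2). Total 28.5 kJ/mol.
COOH at 180° is staggered. CH2Cl at 0° is gauche with F at 300° (3.1); CH2Cl at 0° is gauche with OCH3 at 60° (4.0); F at 120° is gauche with COOH at 180° (3.0); F at 120° is gauche with OCH3 at 60° (2.0); CN at 240° is gauche with COOH at 180° (2.2); CN at 240° is gauche with F at 300° (1.7). Total 16.0 kJ/mol.
COOH at 240° is eclipsed. CH2Cl at 0° is eclipsed with F at 0° (8.7); F at 120° is eclipsed with OCH3 at 120° (7.8); CN at 240° is eclipsed with COOH at 240° (8.0). Total 24.5 kJ/mol.
COOH at 300° is staggered. CH2Cl at 0° is gauche with COOH at 300° (3.7); CH2Cl at 0° is gauche with F at 60° (3.1); F at 120° is gauche with F at 60° (1.3); F at 120° is gauche with OCH3 at 180° (2.0); CN at 240° is gauche with COOH at 300° (2.2); CN at 240° is gauche with OCH3 at 180° (1.8). Total 14.1 kJ/mol.
The minimum (14.1 kJ/mol) occurs with COOH at 300°.

300°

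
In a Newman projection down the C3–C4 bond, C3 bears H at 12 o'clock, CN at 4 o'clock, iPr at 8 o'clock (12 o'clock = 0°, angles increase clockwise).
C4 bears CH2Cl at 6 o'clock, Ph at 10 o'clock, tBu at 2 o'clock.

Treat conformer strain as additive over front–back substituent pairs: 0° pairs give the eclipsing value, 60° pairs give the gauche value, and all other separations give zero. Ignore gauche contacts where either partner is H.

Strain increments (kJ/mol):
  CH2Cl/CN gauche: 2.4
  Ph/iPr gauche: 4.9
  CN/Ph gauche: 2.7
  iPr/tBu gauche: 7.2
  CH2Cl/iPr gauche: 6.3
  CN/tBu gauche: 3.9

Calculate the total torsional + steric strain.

This conformer (staggered): CN(120°)/CH2Cl(180°) gauche 2.4; CN(120°)/tBu(60°) gauche 3.9; iPr(240°)/CH2Cl(180°) gauche 6.3; iPr(240°)/Ph(300°) gauche 4.9 → 17.5 kJ/mol.

17.5 kJ/mol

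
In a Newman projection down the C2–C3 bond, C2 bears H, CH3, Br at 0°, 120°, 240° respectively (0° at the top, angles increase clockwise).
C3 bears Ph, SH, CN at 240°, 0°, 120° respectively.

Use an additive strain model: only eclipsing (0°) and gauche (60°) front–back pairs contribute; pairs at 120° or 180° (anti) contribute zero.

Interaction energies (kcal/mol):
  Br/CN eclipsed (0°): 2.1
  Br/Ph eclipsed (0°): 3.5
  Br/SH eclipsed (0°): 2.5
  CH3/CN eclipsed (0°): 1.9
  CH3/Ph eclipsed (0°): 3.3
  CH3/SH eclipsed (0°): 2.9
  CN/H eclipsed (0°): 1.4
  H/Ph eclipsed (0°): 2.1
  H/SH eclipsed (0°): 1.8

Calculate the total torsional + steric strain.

7.2 kcal/mol

This conformer (eclipsed): H(0°)/SH(0°) eclipsed 1.8; CH3(120°)/CN(120°) eclipsed 1.9; Br(240°)/Ph(240°) eclipsed 3.5 → 7.2 kcal/mol.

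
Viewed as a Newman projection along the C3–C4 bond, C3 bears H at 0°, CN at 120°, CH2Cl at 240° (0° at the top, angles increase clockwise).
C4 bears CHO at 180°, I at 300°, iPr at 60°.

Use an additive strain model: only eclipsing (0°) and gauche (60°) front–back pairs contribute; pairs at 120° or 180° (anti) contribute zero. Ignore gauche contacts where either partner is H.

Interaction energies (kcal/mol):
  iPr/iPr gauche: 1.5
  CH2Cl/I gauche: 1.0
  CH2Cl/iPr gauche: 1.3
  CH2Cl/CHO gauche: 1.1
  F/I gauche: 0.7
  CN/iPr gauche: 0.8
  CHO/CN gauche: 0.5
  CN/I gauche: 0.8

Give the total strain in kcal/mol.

This conformer is staggered. CN at 120° is gauche with CHO at 180° (0.5); CN at 120° is gauche with iPr at 60° (0.8); CH2Cl at 240° is gauche with CHO at 180° (1.1); CH2Cl at 240° is gauche with I at 300° (1.0). Total 3.4 kcal/mol.

3.4 kcal/mol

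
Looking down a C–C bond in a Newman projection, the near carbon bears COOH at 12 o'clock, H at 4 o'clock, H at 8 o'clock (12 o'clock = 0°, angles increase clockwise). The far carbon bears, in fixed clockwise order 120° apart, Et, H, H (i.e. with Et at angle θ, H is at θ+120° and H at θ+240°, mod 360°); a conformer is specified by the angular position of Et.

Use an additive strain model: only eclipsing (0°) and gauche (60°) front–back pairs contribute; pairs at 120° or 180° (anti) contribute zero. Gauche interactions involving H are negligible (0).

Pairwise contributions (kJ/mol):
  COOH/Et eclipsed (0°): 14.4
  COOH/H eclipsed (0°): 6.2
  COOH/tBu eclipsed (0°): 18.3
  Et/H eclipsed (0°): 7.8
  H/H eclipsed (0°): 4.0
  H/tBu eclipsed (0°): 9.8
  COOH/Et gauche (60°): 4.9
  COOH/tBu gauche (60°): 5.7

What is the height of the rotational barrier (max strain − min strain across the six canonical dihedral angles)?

22.4 kJ/mol

Et at 0° (eclipsed): COOH(0°)/Et(0°) eclipsed 14.4; H(120°)/H(120°) eclipsed 4.0; H(240°)/H(240°) eclipsed 4.0 → 22.4 kJ/mol.
Et at 60° (staggered): COOH(0°)/Et(60°) gauche 4.9 → 4.9 kJ/mol.
Et at 120° (eclipsed): COOH(0°)/H(0°) eclipsed 6.2; H(120°)/Et(120°) eclipsed 7.8; H(240°)/H(240°) eclipsed 4.0 → 18.0 kJ/mol.
Et at 180° (staggered): no non-H gauche contacts → 0.0 kJ/mol.
Et at 240° (eclipsed): COOH(0°)/H(0°) eclipsed 6.2; H(120°)/H(120°) eclipsed 4.0; H(240°)/Et(240°) eclipsed 7.8 → 18.0 kJ/mol.
Et at 300° (staggered): COOH(0°)/Et(300°) gauche 4.9 → 4.9 kJ/mol.
Max at 0° (22.4 kJ/mol), min at 180° (0.0 kJ/mol); barrier = 22.4 kJ/mol.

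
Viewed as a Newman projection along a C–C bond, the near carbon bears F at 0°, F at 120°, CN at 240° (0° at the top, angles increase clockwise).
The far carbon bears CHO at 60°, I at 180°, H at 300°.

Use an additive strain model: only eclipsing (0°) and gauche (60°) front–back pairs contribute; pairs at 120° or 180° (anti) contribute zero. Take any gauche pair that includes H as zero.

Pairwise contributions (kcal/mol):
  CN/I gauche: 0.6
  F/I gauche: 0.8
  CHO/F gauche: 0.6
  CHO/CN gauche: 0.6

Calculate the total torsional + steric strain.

2.6 kcal/mol

This conformer (staggered): F(0°)/CHO(60°) gauche 0.6; F(120°)/CHO(60°) gauche 0.6; F(120°)/I(180°) gauche 0.8; CN(240°)/I(180°) gauche 0.6 → 2.6 kcal/mol.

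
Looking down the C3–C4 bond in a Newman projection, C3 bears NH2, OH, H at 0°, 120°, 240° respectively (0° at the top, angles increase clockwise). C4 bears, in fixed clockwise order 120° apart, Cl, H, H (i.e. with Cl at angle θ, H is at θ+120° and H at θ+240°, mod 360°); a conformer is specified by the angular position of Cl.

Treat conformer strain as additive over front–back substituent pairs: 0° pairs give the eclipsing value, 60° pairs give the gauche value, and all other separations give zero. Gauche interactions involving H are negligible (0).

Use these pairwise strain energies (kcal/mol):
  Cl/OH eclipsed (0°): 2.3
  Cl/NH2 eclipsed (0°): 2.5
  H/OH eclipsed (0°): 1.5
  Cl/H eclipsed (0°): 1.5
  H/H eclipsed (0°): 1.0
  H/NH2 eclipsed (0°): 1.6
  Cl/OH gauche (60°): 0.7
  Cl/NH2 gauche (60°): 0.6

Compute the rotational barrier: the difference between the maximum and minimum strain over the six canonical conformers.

4.4 kcal/mol

Cl at 0° (eclipsed): NH2(0°)/Cl(0°) eclipsed 2.5; OH(120°)/H(120°) eclipsed 1.5; H(240°)/H(240°) eclipsed 1.0 → 5.0 kcal/mol.
Cl at 60° (staggered): NH2(0°)/Cl(60°) gauche 0.6; OH(120°)/Cl(60°) gauche 0.7 → 1.3 kcal/mol.
Cl at 120° (eclipsed): NH2(0°)/H(0°) eclipsed 1.6; OH(120°)/Cl(120°) eclipsed 2.3; H(240°)/H(240°) eclipsed 1.0 → 4.9 kcal/mol.
Cl at 180° (staggered): OH(120°)/Cl(180°) gauche 0.7 → 0.7 kcal/mol.
Cl at 240° (eclipsed): NH2(0°)/H(0°) eclipsed 1.6; OH(120°)/H(120°) eclipsed 1.5; H(240°)/Cl(240°) eclipsed 1.5 → 4.6 kcal/mol.
Cl at 300° (staggered): NH2(0°)/Cl(300°) gauche 0.6 → 0.6 kcal/mol.
Max at 0° (5.0 kcal/mol), min at 300° (0.6 kcal/mol); barrier = 4.4 kcal/mol.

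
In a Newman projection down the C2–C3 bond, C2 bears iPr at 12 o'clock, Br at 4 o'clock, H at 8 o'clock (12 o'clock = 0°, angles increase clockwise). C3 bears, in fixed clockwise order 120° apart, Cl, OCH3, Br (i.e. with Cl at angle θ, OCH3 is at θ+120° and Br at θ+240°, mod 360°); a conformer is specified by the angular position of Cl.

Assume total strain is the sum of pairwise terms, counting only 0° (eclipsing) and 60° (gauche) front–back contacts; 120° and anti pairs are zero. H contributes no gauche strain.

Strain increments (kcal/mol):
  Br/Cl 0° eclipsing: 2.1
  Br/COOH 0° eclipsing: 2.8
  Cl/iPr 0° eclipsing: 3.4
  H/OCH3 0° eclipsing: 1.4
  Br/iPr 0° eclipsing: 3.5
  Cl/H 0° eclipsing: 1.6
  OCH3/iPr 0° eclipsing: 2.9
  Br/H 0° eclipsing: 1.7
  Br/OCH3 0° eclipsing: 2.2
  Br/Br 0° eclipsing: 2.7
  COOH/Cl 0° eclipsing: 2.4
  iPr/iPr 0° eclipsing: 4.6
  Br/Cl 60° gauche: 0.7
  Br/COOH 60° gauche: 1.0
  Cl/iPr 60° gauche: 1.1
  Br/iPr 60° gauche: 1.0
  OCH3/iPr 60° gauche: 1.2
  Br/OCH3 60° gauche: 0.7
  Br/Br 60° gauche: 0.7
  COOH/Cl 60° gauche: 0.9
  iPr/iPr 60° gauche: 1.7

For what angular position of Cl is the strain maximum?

0°

Cl at 0° (eclipsed): iPr–Cl eclipsed, Br–OCH3 eclipsed, H–Br eclipsed; 3.4 + 2.2 + 1.7 = 7.3 kcal/mol.
Cl at 60° (staggered): iPr–Cl gauche, iPr–Br gauche, Br–Cl gauche, Br–OCH3 gauche; 1.1 + 1.0 + 0.7 + 0.7 = 3.5 kcal/mol.
Cl at 120° (eclipsed): iPr–Br eclipsed, Br–Cl eclipsed, H–OCH3 eclipsed; 3.5 + 2.1 + 1.4 = 7.0 kcal/mol.
Cl at 180° (staggered): iPr–OCH3 gauche, iPr–Br gauche, Br–Cl gauche, Br–Br gauche; 1.2 + 1.0 + 0.7 + 0.7 = 3.6 kcal/mol.
Cl at 240° (eclipsed): iPr–OCH3 eclipsed, Br–Br eclipsed, H–Cl eclipsed; 2.9 + 2.7 + 1.6 = 7.2 kcal/mol.
Cl at 300° (staggered): iPr–Cl gauche, iPr–OCH3 gauche, Br–OCH3 gauche, Br–Br gauche; 1.1 + 1.2 + 0.7 + 0.7 = 3.7 kcal/mol.
The maximum (7.3 kcal/mol) occurs with Cl at 0°.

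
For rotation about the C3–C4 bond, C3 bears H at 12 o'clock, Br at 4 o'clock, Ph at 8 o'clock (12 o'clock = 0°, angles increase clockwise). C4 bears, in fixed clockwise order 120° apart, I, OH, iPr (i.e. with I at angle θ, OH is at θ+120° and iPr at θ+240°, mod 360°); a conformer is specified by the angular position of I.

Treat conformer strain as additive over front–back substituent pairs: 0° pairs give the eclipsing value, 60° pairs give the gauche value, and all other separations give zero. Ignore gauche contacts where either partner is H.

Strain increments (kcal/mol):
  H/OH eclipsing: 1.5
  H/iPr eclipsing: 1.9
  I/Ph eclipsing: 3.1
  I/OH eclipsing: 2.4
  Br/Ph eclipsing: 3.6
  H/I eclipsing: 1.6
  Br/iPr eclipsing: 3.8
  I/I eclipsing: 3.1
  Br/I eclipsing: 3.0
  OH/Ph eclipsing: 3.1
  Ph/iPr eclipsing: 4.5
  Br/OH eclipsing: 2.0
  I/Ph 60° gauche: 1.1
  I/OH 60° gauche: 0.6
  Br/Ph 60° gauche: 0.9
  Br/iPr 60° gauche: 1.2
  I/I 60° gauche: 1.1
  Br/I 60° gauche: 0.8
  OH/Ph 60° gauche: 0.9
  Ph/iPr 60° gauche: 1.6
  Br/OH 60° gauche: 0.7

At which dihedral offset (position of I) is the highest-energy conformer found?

240°

I at 0° (eclipsed): H–I eclipsed, Br–OH eclipsed, Ph–iPr eclipsed; 1.6 + 2.0 + 4.5 = 8.1 kcal/mol.
I at 60° (staggered): Br–I gauche, Br–OH gauche, Ph–OH gauche, Ph–iPr gauche; 0.8 + 0.7 + 0.9 + 1.6 = 4.0 kcal/mol.
I at 120° (eclipsed): H–iPr eclipsed, Br–I eclipsed, Ph–OH eclipsed; 1.9 + 3.0 + 3.1 = 8.0 kcal/mol.
I at 180° (staggered): Br–I gauche, Br–iPr gauche, Ph–I gauche, Ph–OH gauche; 0.8 + 1.2 + 1.1 + 0.9 = 4.0 kcal/mol.
I at 240° (eclipsed): H–OH eclipsed, Br–iPr eclipsed, Ph–I eclipsed; 1.5 + 3.8 + 3.1 = 8.4 kcal/mol.
I at 300° (staggered): Br–OH gauche, Br–iPr gauche, Ph–I gauche, Ph–iPr gauche; 0.7 + 1.2 + 1.1 + 1.6 = 4.6 kcal/mol.
The maximum (8.4 kcal/mol) occurs with I at 240°.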